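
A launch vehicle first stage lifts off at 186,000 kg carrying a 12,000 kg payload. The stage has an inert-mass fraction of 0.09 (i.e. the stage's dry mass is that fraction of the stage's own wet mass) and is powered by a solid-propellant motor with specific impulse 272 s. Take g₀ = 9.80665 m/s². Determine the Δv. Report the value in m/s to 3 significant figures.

Δv ≈ 5080 m/s

Stage wet mass = m₀ − payload = 186,000 − 12,000 = 174,000 kg.
Stage dry mass = ε × stage wet mass = 0.09 × 174,000 = 15,660 kg.
Burnout mass m_f = stage dry + payload = 15,660 + 12,000 = 27,660 kg.
v_e = Isp · g₀ = 272 × 9.80665 = 2667.4 m/s.
Δv = v_e · ln(186,000/27,660) = 2667.4 × ln(6.725) = 2667.4 × 1.9058 ≈ 5083 m/s.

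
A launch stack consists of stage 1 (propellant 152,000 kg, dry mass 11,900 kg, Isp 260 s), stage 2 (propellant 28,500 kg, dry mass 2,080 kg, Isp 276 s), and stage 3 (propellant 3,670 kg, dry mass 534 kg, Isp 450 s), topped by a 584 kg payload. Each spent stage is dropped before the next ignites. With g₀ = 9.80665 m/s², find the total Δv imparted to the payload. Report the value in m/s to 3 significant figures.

Ignition mass of stage 1 = 152,000+11,900 + 28,500+2,080 + 3,670+534 + 584 = 199,268 kg.
Stage 1: m₀ = 199,268 kg, m_f = 199,268 − 152,000 = 47,268 kg; Δv = 260×9.80665×ln(4.216) = 2549.7×1.4388 ≈ 3669 m/s.
Stage 2: m₀ = 35,368 kg, m_f = 35,368 − 28,500 = 6,868 kg; Δv = 276×9.80665×ln(5.15) = 2706.6×1.6389 ≈ 4436 m/s.
Stage 3: m₀ = 4,788 kg, m_f = 4,788 − 3,670 = 1,118 kg; Δv = 450×9.80665×ln(4.283) = 4413.0×1.4546 ≈ 6419 m/s.
Total Δv = 3669 + 4436 + 6419 = 14524 m/s.

Δv ≈ 14500 m/s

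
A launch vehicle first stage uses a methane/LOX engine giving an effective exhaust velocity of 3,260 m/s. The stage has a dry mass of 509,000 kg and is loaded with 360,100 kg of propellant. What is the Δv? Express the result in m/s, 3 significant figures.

Δv ≈ 1740 m/s

m₀ = m_dry + m_prop = 509,000 + 360,100 = 869,100 kg.
By the Tsiolkovsky rocket equation, Δv = v_e · ln(m₀/m_f) = 3260.0 × ln(1.707) = 3260.0 × 0.5350 ≈ 1744.1 m/s.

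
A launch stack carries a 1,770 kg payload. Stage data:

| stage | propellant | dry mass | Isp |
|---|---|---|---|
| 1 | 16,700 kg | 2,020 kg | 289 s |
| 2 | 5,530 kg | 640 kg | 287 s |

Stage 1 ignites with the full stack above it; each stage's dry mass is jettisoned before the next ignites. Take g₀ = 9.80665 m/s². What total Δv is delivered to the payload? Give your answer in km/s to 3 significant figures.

Δv ≈ 6.15 km/s

Ignition mass of stage 1 = 16,700+2,020 + 5,530+640 + 1,770 = 26,660 kg.
Stage 1: m₀ = 26,660 kg, m_f = 26,660 − 16,700 = 9,960 kg; Δv = 289×9.80665×ln(2.677) = 2834.1×0.9846 ≈ 2790 m/s.
Stage 2: m₀ = 7,940 kg, m_f = 7,940 − 5,530 = 2,410 kg; Δv = 287×9.80665×ln(3.295) = 2814.5×1.1923 ≈ 3356 m/s.
Total Δv = 2790 + 3356 = 6146 m/s.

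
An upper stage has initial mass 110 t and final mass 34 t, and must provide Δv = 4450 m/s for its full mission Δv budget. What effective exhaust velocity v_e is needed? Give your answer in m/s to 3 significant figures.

v_e ≈ 3790 m/s

ln(m₀/m_f) = ln(110000/34000) = ln(3.235) = 1.1741.
v_e = Δv / ln(m₀/m_f) = 4450 / 1.1741 = 3790.1 m/s.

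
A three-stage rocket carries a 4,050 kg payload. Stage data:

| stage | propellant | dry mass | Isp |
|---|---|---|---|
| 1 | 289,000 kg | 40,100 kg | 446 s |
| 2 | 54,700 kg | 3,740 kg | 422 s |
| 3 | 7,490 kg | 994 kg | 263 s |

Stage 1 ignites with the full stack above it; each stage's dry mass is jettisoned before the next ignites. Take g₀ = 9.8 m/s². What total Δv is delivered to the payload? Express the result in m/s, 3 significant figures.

Ignition mass of stage 1 = 289,000+40,100 + 54,700+3,740 + 7,490+994 + 4,050 = 400,074 kg.
Stage 1: m₀ = 400,074 kg, m_f = 400,074 − 289,000 = 111,074 kg; Δv = 446×9.8×ln(3.602) = 4370.8×1.2815 ≈ 5601 m/s.
Stage 2: m₀ = 70,974 kg, m_f = 70,974 − 54,700 = 16,274 kg; Δv = 422×9.8×ln(4.361) = 4135.6×1.4727 ≈ 6091 m/s.
Stage 3: m₀ = 12,534 kg, m_f = 12,534 − 7,490 = 5,044 kg; Δv = 263×9.8×ln(2.485) = 2577.4×0.9102 ≈ 2346 m/s.
Total Δv = 5601 + 6091 + 2346 = 14038 m/s.

Δv ≈ 14000 m/s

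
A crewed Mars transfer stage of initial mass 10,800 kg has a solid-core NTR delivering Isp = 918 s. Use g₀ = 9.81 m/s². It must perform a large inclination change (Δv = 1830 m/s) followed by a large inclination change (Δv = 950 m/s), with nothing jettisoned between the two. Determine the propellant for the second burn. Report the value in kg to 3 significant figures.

v_e = Isp · g₀ = 918 × 9.81 = 9005.6 m/s.
After the first burn: m = 10800 × exp(−1830/9005.6) = 10800 × 0.81611 = 8,813.99 kg.
After the second burn: m = 8,813.99 × exp(−950/9005.6) = 8,813.99 × 0.89988 = 7,931.53 kg.
Second-burn propellant = 8,813.99 − 7,931.53 = 882.46 kg.

propellant for the second burn ≈ 882 kg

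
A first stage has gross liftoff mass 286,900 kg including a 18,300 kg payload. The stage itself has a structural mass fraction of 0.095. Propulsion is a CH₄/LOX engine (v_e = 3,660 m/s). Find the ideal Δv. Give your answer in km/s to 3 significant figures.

Stage wet mass = m₀ − payload = 286,900 − 18,300 = 268,600 kg.
Stage dry mass = ε × stage wet mass = 0.095 × 268,600 = 25,517 kg.
Burnout mass m_f = stage dry + payload = 25,517 + 18,300 = 43,817 kg.
Using Δv = v_e ln(m₀/m_f): Δv = v_e · ln(286,900/43,817) = 3660.0 × ln(6.548) = 3660.0 × 1.8791 ≈ 6878 m/s.

Δv ≈ 6.88 km/s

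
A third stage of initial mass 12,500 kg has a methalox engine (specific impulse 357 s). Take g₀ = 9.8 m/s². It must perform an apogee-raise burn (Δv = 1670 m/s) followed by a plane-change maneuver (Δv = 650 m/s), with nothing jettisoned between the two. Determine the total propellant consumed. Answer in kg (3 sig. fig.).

v_e = Isp · g₀ = 357 × 9.8 = 3498.6 m/s.
After the first burn: m = 12500 × exp(−1670/3498.6) = 12500 × 0.62044 = 7,755.5 kg.
After the second burn: m = 7,755.5 × exp(−650/3498.6) = 7,755.5 × 0.83045 = 6,440.55 kg.
Total propellant = m₀ − m_final = 12500 − 6,440.55 = 6,059.45 kg.

total propellant consumed ≈ 6060 kg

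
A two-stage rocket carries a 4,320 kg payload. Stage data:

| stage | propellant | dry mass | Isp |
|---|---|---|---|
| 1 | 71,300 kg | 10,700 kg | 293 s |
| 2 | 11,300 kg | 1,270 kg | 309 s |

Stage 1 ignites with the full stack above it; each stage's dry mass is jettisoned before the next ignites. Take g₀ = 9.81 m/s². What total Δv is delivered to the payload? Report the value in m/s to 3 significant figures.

Ignition mass of stage 1 = 71,300+10,700 + 11,300+1,270 + 4,320 = 98,890 kg.
Stage 1: m₀ = 98,890 kg, m_f = 98,890 − 71,300 = 27,590 kg; Δv = 293×9.81×ln(3.584) = 2874.3×1.2766 ≈ 3669 m/s.
Stage 2: m₀ = 16,890 kg, m_f = 16,890 − 11,300 = 5,590 kg; Δv = 309×9.81×ln(3.021) = 3031.3×1.1057 ≈ 3352 m/s.
Total Δv = 3669 + 3352 = 7021 m/s.

Δv ≈ 7020 m/s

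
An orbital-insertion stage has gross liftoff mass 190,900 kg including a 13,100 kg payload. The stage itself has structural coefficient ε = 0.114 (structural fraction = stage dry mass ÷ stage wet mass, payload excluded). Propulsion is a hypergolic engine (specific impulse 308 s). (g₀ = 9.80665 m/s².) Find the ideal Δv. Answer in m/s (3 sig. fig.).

Δv ≈ 5270 m/s

Stage wet mass = m₀ − payload = 190,900 − 13,100 = 177,800 kg.
Stage dry mass = ε × stage wet mass = 0.114 × 177,800 = 20,269.2 kg.
Burnout mass m_f = stage dry + payload = 20,269.2 + 13,100 = 33,369.2 kg.
v_e = Isp · g₀ = 308 × 9.80665 = 3020.4 m/s.
Rocket equation: Δv = v_e · ln(190,900/33,369.2) = 3020.4 × ln(5.721) = 3020.4 × 1.7441 ≈ 5268 m/s.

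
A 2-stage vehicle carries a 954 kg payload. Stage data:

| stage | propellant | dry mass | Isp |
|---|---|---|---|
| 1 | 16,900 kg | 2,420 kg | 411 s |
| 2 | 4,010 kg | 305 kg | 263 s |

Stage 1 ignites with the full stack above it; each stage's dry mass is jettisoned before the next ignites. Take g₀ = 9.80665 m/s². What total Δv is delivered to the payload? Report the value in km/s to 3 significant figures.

Δv ≈ 8.38 km/s

Ignition mass of stage 1 = 16,900+2,420 + 4,010+305 + 954 = 24,589 kg.
Stage 1: m₀ = 24,589 kg, m_f = 24,589 − 16,900 = 7,689 kg; Δv = 411×9.80665×ln(3.198) = 4030.5×1.1625 ≈ 4686 m/s.
Stage 2: m₀ = 5,269 kg, m_f = 5,269 − 4,010 = 1,259 kg; Δv = 263×9.80665×ln(4.185) = 2579.1×1.4315 ≈ 3692 m/s.
Total Δv = 4686 + 3692 = 8378 m/s.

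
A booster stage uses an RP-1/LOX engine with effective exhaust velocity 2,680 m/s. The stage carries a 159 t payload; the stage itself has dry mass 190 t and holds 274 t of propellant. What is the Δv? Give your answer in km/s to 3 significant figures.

m₀ = payload + dry + propellant = 159 + 190 + 274 = 623 t.
m_f = payload + dry = 159 + 190 = 349 t.
Rocket equation: Δv = v_e · ln(m₀/m_f) = 2680.0 × ln(1.785) = 2680.0 × 0.5795 ≈ 1553.0 m/s.

Δv ≈ 1.55 km/s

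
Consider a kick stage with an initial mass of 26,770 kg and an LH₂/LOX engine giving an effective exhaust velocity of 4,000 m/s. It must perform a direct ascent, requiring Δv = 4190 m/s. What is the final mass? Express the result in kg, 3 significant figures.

m₀/m_f = exp(Δv / v_e) = exp(4190 / 4000.0) = exp(1.0475) = 2.8505.
m_f = m₀ / 2.8505 = 26,770 / 2.8505 = 9,391.33 kg.

final mass ≈ 9390 kg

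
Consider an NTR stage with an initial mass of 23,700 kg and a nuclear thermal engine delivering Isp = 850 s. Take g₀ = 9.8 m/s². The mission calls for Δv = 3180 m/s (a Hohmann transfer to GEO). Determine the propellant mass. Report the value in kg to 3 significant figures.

v_e = Isp · g₀ = 850 × 9.8 = 8330.0 m/s.
Using Δv = v_e ln(m₀/m_f): m₀/m_f = exp(Δv / v_e) = exp(3180 / 8330.0) = exp(0.3818) = 1.4648.
m_f = 23,700 / 1.4648 = 16,179.7 kg, so propellant = m₀ − m_f = 23,700 − 16,179.7 = 7,520.3 kg.

propellant mass ≈ 7520 kg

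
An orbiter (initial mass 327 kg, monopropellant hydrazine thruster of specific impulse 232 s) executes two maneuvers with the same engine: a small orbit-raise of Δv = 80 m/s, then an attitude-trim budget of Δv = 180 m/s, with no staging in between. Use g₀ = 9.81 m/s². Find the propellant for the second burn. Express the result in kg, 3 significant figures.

propellant for the second burn ≈ 24.0 kg

v_e = Isp · g₀ = 232 × 9.81 = 2275.9 m/s.
After the first burn: m = 327 × exp(−80/2275.9) = 327 × 0.96546 = 315.705 kg.
After the second burn: m = 315.705 × exp(−180/2275.9) = 315.705 × 0.92396 = 291.699 kg.
Second-burn propellant = 315.705 − 291.699 = 24.006 kg.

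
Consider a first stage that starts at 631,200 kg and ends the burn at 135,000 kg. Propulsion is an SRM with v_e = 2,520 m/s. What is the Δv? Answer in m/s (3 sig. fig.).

From the ideal rocket equation, Δv = v_e · ln(m₀/m_f) = 2520.0 × ln(4.676) = 2520.0 × 1.5423 ≈ 3886.7 m/s.

Δv ≈ 3890 m/s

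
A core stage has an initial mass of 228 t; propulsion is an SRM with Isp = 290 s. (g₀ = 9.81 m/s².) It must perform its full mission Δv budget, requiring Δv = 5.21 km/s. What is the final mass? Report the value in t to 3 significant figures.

v_e = Isp · g₀ = 290 × 9.81 = 2844.9 m/s.
From the ideal rocket equation, m₀/m_f = exp(Δv / v_e) = exp(5210 / 2844.9) = exp(1.8313) = 6.2423.
m_f = m₀ / 6.2423 = 228 / 6.2423 = 36.525 t.

final mass ≈ 36.5 t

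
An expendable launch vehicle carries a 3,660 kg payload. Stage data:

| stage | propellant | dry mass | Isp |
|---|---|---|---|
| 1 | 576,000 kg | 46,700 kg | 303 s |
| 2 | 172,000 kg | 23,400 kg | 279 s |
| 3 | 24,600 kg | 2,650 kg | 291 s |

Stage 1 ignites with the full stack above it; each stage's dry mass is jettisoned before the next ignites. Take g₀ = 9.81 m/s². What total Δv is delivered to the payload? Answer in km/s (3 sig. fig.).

Δv ≈ 11.8 km/s

Ignition mass of stage 1 = 576,000+46,700 + 172,000+23,400 + 24,600+2,650 + 3,660 = 849,010 kg.
Stage 1: m₀ = 849,010 kg, m_f = 849,010 − 576,000 = 273,010 kg; Δv = 303×9.81×ln(3.11) = 2972.4×1.1346 ≈ 3372 m/s.
Stage 2: m₀ = 226,310 kg, m_f = 226,310 − 172,000 = 54,310 kg; Δv = 279×9.81×ln(4.167) = 2737.0×1.4272 ≈ 3906 m/s.
Stage 3: m₀ = 30,910 kg, m_f = 30,910 − 24,600 = 6,310 kg; Δv = 291×9.81×ln(4.899) = 2854.7×1.5889 ≈ 4536 m/s.
Total Δv = 3372 + 3906 + 4536 = 11814 m/s.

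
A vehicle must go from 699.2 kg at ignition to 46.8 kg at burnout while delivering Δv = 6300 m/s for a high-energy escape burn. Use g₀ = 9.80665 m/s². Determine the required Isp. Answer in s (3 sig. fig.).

ln(m₀/m_f) = ln(699.2/46.8) = ln(14.94) = 2.7041.
Using Δv = v_e ln(m₀/m_f): v_e = Δv / ln(m₀/m_f) = 6300 / 2.7041 = 2329.8 m/s.
Isp = v_e / g₀ = 2329.8 / 9.80665 = 237.6 s.

Isp ≈ 238 s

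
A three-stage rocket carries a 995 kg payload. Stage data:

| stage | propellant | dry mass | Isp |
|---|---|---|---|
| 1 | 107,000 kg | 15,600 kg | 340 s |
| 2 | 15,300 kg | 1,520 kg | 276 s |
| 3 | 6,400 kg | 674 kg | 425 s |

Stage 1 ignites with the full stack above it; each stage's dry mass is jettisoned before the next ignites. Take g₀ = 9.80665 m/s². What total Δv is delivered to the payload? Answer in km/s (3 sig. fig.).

Ignition mass of stage 1 = 107,000+15,600 + 15,300+1,520 + 6,400+674 + 995 = 147,489 kg.
Stage 1: m₀ = 147,489 kg, m_f = 147,489 − 107,000 = 40,489 kg; Δv = 340×9.80665×ln(3.643) = 3334.3×1.2927 ≈ 4310 m/s.
Stage 2: m₀ = 24,889 kg, m_f = 24,889 − 15,300 = 9,589 kg; Δv = 276×9.80665×ln(2.596) = 2706.6×0.9538 ≈ 2582 m/s.
Stage 3: m₀ = 8,069 kg, m_f = 8,069 − 6,400 = 1,669 kg; Δv = 425×9.80665×ln(4.835) = 4167.8×1.5758 ≈ 6568 m/s.
Total Δv = 4310 + 2582 + 6568 = 13460 m/s.

Δv ≈ 13.5 km/s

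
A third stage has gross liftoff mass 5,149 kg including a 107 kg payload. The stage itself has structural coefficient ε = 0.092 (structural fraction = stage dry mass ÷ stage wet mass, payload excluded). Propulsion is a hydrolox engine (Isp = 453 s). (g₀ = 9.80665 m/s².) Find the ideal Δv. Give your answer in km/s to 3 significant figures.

Stage wet mass = m₀ − payload = 5,149 − 107 = 5,042 kg.
Stage dry mass = ε × stage wet mass = 0.092 × 5,042 = 463.864 kg.
Burnout mass m_f = stage dry + payload = 463.864 + 107 = 570.864 kg.
v_e = Isp · g₀ = 453 × 9.80665 = 4442.4 m/s.
From the ideal rocket equation, Δv = v_e · ln(5,149/570.864) = 4442.4 × ln(9.02) = 4442.4 × 2.1994 ≈ 9771 m/s.

Δv ≈ 9.77 km/s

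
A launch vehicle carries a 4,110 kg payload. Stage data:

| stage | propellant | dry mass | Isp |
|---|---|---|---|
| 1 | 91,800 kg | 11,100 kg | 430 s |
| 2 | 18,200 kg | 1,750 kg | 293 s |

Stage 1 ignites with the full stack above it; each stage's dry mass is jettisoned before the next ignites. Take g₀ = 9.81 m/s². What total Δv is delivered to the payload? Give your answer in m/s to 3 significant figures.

Ignition mass of stage 1 = 91,800+11,100 + 18,200+1,750 + 4,110 = 126,960 kg.
Stage 1: m₀ = 126,960 kg, m_f = 126,960 − 91,800 = 35,160 kg; Δv = 430×9.81×ln(3.611) = 4218.3×1.2840 ≈ 5416 m/s.
Stage 2: m₀ = 24,060 kg, m_f = 24,060 − 18,200 = 5,860 kg; Δv = 293×9.81×ln(4.106) = 2874.3×1.4124 ≈ 4060 m/s.
Total Δv = 5416 + 4060 = 9476 m/s.

Δv ≈ 9480 m/s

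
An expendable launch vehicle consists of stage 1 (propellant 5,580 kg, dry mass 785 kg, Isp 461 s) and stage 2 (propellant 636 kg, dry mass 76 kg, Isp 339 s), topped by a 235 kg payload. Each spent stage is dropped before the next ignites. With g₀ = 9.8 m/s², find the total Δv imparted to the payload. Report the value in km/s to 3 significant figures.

Ignition mass of stage 1 = 5,580+785 + 636+76 + 235 = 7,312 kg.
Stage 1: m₀ = 7,312 kg, m_f = 7,312 − 5,580 = 1,732 kg; Δv = 461×9.8×ln(4.222) = 4517.8×1.4402 ≈ 6507 m/s.
Stage 2: m₀ = 947 kg, m_f = 947 − 636 = 311 kg; Δv = 339×9.8×ln(3.045) = 3322.2×1.1135 ≈ 3699 m/s.
Total Δv = 6507 + 3699 = 10206 m/s.

Δv ≈ 10.2 km/s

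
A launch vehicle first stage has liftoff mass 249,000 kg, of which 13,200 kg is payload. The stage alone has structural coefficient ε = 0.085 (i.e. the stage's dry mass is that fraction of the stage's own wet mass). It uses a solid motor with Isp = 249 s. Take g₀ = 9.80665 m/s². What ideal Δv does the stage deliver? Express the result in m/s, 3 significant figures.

Δv ≈ 4920 m/s

Stage wet mass = m₀ − payload = 249,000 − 13,200 = 235,800 kg.
Stage dry mass = ε × stage wet mass = 0.085 × 235,800 = 20,043 kg.
Burnout mass m_f = stage dry + payload = 20,043 + 13,200 = 33,243 kg.
v_e = Isp · g₀ = 249 × 9.80665 = 2441.9 m/s.
By the Tsiolkovsky rocket equation, Δv = v_e · ln(249,000/33,243) = 2441.9 × ln(7.49) = 2441.9 × 2.0136 ≈ 4917 m/s.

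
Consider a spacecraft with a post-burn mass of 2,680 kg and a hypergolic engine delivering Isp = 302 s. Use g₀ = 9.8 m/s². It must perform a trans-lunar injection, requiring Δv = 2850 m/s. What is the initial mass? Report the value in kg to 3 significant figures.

v_e = Isp · g₀ = 302 × 9.8 = 2959.6 m/s.
m₀/m_f = exp(Δv / v_e) = exp(2850 / 2959.6) = exp(0.9630) = 2.6195.
m₀ = m_f × 2.6195 = 2,680 × 2.6195 = 7,020.26 kg.

initial mass ≈ 7020 kg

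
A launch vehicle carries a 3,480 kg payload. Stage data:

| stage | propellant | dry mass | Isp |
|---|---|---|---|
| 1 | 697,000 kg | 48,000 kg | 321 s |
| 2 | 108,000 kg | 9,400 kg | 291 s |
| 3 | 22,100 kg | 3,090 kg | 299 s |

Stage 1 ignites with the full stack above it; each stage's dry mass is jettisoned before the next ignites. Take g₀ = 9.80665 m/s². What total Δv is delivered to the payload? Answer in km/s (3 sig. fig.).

Δv ≈ 13.0 km/s

Ignition mass of stage 1 = 697,000+48,000 + 108,000+9,400 + 22,100+3,090 + 3,480 = 891,070 kg.
Stage 1: m₀ = 891,070 kg, m_f = 891,070 − 697,000 = 194,070 kg; Δv = 321×9.80665×ln(4.591) = 3147.9×1.5242 ≈ 4798 m/s.
Stage 2: m₀ = 146,070 kg, m_f = 146,070 − 108,000 = 38,070 kg; Δv = 291×9.80665×ln(3.837) = 2853.7×1.3447 ≈ 3837 m/s.
Stage 3: m₀ = 28,670 kg, m_f = 28,670 − 22,100 = 6,570 kg; Δv = 299×9.80665×ln(4.364) = 2932.2×1.4733 ≈ 4320 m/s.
Total Δv = 4798 + 3837 + 4320 = 12955 m/s.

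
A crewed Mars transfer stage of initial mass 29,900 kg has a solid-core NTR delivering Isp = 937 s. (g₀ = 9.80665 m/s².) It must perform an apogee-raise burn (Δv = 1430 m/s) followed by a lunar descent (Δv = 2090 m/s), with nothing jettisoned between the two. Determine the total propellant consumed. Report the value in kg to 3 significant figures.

total propellant consumed ≈ 9520 kg

v_e = Isp · g₀ = 937 × 9.80665 = 9188.8 m/s.
After the first burn: m = 29900 × exp(−1430/9188.8) = 29900 × 0.85588 = 25,590.8 kg.
After the second burn: m = 25,590.8 × exp(−2090/9188.8) = 25,590.8 × 0.79656 = 20,384.6 kg.
Total propellant = m₀ − m_final = 29900 − 20,384.6 = 9,515.4 kg.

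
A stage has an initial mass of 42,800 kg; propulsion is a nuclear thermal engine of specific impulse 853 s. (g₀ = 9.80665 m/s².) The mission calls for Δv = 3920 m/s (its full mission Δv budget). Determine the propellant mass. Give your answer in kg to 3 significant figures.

v_e = Isp · g₀ = 853 × 9.80665 = 8365.1 m/s.
From the ideal rocket equation, m₀/m_f = exp(Δv / v_e) = exp(3920 / 8365.1) = exp(0.4686) = 1.5978.
m_f = 42,800 / 1.5978 = 26,786.8 kg, so propellant = m₀ − m_f = 42,800 − 26,786.8 = 16,013.2 kg.

propellant mass ≈ 16000 kg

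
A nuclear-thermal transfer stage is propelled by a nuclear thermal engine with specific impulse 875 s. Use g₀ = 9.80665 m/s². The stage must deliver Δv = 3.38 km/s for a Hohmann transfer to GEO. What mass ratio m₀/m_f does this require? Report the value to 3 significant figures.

mass ratio ≈ 1.48

v_e = Isp · g₀ = 875 × 9.80665 = 8580.8 m/s.
Using Δv = v_e ln(m₀/m_f): m₀/m_f = exp(Δv / v_e) = exp(3380 / 8580.8) = exp(0.3939) = 1.4828.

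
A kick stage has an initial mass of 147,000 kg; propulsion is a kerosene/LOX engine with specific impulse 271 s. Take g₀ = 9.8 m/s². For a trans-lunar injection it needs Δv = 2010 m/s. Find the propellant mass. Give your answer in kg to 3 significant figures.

v_e = Isp · g₀ = 271 × 9.8 = 2655.8 m/s.
Using Δv = v_e ln(m₀/m_f): m₀/m_f = exp(Δv / v_e) = exp(2010 / 2655.8) = exp(0.7568) = 2.1315.
m_f = 147,000 / 2.1315 = 68,965.5 kg, so propellant = m₀ − m_f = 147,000 − 68,965.5 = 78,034.5 kg.

propellant mass ≈ 78000 kg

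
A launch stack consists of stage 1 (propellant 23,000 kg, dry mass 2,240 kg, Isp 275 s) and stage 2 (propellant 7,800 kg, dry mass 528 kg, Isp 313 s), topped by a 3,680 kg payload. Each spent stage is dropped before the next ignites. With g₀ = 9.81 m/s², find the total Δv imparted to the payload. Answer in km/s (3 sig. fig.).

Ignition mass of stage 1 = 23,000+2,240 + 7,800+528 + 3,680 = 37,248 kg.
Stage 1: m₀ = 37,248 kg, m_f = 37,248 − 23,000 = 14,248 kg; Δv = 275×9.81×ln(2.614) = 2697.8×0.9610 ≈ 2592 m/s.
Stage 2: m₀ = 12,008 kg, m_f = 12,008 − 7,800 = 4,208 kg; Δv = 313×9.81×ln(2.854) = 3070.5×1.0486 ≈ 3220 m/s.
Total Δv = 2592 + 3220 = 5812 m/s.

Δv ≈ 5.81 km/s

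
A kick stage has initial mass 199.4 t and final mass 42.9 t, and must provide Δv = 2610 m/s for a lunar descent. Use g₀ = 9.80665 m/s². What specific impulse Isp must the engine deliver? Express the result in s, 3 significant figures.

ln(m₀/m_f) = ln(199400/42900) = ln(4.648) = 1.5364.
v_e = Δv / ln(m₀/m_f) = 2610 / 1.5364 = 1698.7 m/s.
Isp = v_e / g₀ = 1698.7 / 9.80665 = 173.2 s.

Isp ≈ 173 s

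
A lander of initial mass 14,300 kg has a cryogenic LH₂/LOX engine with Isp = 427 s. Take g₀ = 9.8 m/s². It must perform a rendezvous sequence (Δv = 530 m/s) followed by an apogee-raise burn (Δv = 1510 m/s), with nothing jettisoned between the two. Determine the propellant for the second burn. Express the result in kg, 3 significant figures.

v_e = Isp · g₀ = 427 × 9.8 = 4184.6 m/s.
After the first burn: m = 14300 × exp(−530/4184.6) = 14300 × 0.88104 = 12,598.9 kg.
After the second burn: m = 12,598.9 × exp(−1510/4184.6) = 12,598.9 × 0.69709 = 8,782.57 kg.
Second-burn propellant = 12,598.9 − 8,782.57 = 3,816.33 kg.

propellant for the second burn ≈ 3820 kg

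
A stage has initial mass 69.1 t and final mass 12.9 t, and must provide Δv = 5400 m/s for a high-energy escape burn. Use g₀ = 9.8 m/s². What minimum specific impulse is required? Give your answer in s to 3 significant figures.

ln(m₀/m_f) = ln(69100/12900) = ln(5.357) = 1.6783.
By the Tsiolkovsky rocket equation, v_e = Δv / ln(m₀/m_f) = 5400 / 1.6783 = 3217.5 m/s.
Isp = v_e / g₀ = 3217.5 / 9.8 = 328.3 s.

Isp ≈ 328 s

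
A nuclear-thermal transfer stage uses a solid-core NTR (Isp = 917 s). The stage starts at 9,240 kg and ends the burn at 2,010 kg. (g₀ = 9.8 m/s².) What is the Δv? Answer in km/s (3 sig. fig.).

v_e = Isp · g₀ = 917 × 9.8 = 8986.6 m/s.
Δv = v_e · ln(m₀/m_f) = 8986.6 × ln(4.597) = 8986.6 × 1.5254 ≈ 13708.2 m/s.

Δv ≈ 13.7 km/s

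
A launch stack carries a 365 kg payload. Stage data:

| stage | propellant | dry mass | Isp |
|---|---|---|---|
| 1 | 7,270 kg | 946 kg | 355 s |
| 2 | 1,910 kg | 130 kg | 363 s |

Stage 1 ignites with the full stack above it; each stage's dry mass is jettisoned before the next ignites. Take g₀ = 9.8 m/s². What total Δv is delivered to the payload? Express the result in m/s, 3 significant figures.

Ignition mass of stage 1 = 7,270+946 + 1,910+130 + 365 = 10,621 kg.
Stage 1: m₀ = 10,621 kg, m_f = 10,621 − 7,270 = 3,351 kg; Δv = 355×9.8×ln(3.17) = 3479.0×1.1536 ≈ 4013 m/s.
Stage 2: m₀ = 2,405 kg, m_f = 2,405 − 1,910 = 495 kg; Δv = 363×9.8×ln(4.859) = 3557.4×1.5807 ≈ 5623 m/s.
Total Δv = 4013 + 5623 = 9636 m/s.

Δv ≈ 9640 m/s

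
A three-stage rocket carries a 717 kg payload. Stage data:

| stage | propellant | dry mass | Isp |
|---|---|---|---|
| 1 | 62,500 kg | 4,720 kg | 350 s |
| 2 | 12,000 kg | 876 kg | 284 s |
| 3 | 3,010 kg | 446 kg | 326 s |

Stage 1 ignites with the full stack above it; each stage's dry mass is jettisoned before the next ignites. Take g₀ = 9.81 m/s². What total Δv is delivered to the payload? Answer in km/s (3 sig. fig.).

Δv ≈ 12.1 km/s

Ignition mass of stage 1 = 62,500+4,720 + 12,000+876 + 3,010+446 + 717 = 84,269 kg.
Stage 1: m₀ = 84,269 kg, m_f = 84,269 − 62,500 = 21,769 kg; Δv = 350×9.81×ln(3.871) = 3433.5×1.3535 ≈ 4647 m/s.
Stage 2: m₀ = 17,049 kg, m_f = 17,049 − 12,000 = 5,049 kg; Δv = 284×9.81×ln(3.377) = 2786.0×1.2169 ≈ 3390 m/s.
Stage 3: m₀ = 4,173 kg, m_f = 4,173 − 3,010 = 1,163 kg; Δv = 326×9.81×ln(3.588) = 3198.1×1.2776 ≈ 4086 m/s.
Total Δv = 4647 + 3390 + 4086 = 12123 m/s.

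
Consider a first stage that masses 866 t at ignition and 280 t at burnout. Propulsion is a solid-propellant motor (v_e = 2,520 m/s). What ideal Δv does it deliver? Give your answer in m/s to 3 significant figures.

Rocket equation: Δv = v_e · ln(m₀/m_f) = 2520.0 × ln(3.093) = 2520.0 × 1.1291 ≈ 2845.3 m/s.

Δv ≈ 2850 m/s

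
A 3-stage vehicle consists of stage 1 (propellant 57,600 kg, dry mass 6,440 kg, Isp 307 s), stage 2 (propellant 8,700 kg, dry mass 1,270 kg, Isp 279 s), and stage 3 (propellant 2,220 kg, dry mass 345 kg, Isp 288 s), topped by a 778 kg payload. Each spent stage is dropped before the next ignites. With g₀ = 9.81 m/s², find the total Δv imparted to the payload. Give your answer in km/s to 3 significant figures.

Δv ≈ 10.1 km/s

Ignition mass of stage 1 = 57,600+6,440 + 8,700+1,270 + 2,220+345 + 778 = 77,353 kg.
Stage 1: m₀ = 77,353 kg, m_f = 77,353 − 57,600 = 19,753 kg; Δv = 307×9.81×ln(3.916) = 3011.7×1.3651 ≈ 4111 m/s.
Stage 2: m₀ = 13,313 kg, m_f = 13,313 − 8,700 = 4,613 kg; Δv = 279×9.81×ln(2.886) = 2737.0×1.0599 ≈ 2901 m/s.
Stage 3: m₀ = 3,343 kg, m_f = 3,343 − 2,220 = 1,123 kg; Δv = 288×9.81×ln(2.977) = 2825.3×1.0909 ≈ 3082 m/s.
Total Δv = 4111 + 2901 + 3082 = 10094 m/s.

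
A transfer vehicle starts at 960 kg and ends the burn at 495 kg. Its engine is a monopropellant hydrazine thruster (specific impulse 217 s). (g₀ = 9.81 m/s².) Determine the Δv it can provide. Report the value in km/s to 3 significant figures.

v_e = Isp · g₀ = 217 × 9.81 = 2128.8 m/s.
Δv = v_e · ln(m₀/m_f) = 2128.8 × ln(1.939) = 2128.8 × 0.6624 ≈ 1410.0 m/s.

Δv ≈ 1.41 km/s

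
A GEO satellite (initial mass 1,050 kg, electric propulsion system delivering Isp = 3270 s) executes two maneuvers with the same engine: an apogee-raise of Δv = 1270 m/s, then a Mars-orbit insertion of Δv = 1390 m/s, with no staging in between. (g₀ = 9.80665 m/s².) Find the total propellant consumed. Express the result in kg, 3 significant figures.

total propellant consumed ≈ 83.6 kg

v_e = Isp · g₀ = 3270 × 9.80665 = 32067.7 m/s.
After the first burn: m = 1050 × exp(−1270/32067.7) = 1050 × 0.96117 = 1,009.23 kg.
After the second burn: m = 1,009.23 × exp(−1390/32067.7) = 1,009.23 × 0.95758 = 966.418 kg.
Total propellant = m₀ − m_final = 1050 − 966.418 = 83.582 kg.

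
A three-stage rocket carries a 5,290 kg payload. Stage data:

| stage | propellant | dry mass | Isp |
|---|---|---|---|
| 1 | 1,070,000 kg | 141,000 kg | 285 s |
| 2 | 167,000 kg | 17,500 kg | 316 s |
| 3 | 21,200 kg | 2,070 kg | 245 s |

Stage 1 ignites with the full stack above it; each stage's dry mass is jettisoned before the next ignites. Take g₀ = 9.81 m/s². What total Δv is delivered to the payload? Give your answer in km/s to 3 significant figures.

Δv ≈ 11.9 km/s

Ignition mass of stage 1 = 1,070,000+141,000 + 167,000+17,500 + 21,200+2,070 + 5,290 = 1,424,060 kg.
Stage 1: m₀ = 1,424,060 kg, m_f = 1,424,060 − 1,070,000 = 354,060 kg; Δv = 285×9.81×ln(4.022) = 2795.9×1.3918 ≈ 3891 m/s.
Stage 2: m₀ = 213,060 kg, m_f = 213,060 − 167,000 = 46,060 kg; Δv = 316×9.81×ln(4.626) = 3100.0×1.5316 ≈ 4748 m/s.
Stage 3: m₀ = 28,560 kg, m_f = 28,560 − 21,200 = 7,360 kg; Δv = 245×9.81×ln(3.88) = 2403.5×1.3559 ≈ 3259 m/s.
Total Δv = 3891 + 4748 + 3259 = 11898 m/s.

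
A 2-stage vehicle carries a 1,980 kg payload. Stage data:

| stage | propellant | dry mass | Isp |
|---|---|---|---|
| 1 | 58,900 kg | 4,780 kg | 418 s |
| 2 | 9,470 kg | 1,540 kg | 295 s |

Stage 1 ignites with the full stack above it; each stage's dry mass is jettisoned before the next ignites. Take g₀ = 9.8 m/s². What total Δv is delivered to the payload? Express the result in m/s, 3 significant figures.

Δv ≈ 9760 m/s

Ignition mass of stage 1 = 58,900+4,780 + 9,470+1,540 + 1,980 = 76,670 kg.
Stage 1: m₀ = 76,670 kg, m_f = 76,670 − 58,900 = 17,770 kg; Δv = 418×9.8×ln(4.315) = 4096.4×1.4620 ≈ 5989 m/s.
Stage 2: m₀ = 12,990 kg, m_f = 12,990 − 9,470 = 3,520 kg; Δv = 295×9.8×ln(3.69) = 2891.0×1.3057 ≈ 3775 m/s.
Total Δv = 5989 + 3775 = 9764 m/s.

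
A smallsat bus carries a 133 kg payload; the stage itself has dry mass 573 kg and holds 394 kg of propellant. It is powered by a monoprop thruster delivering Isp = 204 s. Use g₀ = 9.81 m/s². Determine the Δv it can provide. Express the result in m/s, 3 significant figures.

Δv ≈ 887 m/s

v_e = Isp · g₀ = 204 × 9.81 = 2001.2 m/s.
m₀ = payload + dry + propellant = 133 + 573 + 394 = 1,100 kg.
m_f = payload + dry = 133 + 573 = 706 kg.
Rocket equation: Δv = v_e · ln(m₀/m_f) = 2001.2 × ln(1.558) = 2001.2 × 0.4435 ≈ 887.5 m/s.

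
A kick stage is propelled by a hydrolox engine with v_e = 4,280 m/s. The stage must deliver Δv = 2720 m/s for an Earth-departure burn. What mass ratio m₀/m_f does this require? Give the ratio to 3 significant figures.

m₀/m_f = exp(Δv / v_e) = exp(2720 / 4280.0) = exp(0.6355) = 1.8880.

mass ratio ≈ 1.89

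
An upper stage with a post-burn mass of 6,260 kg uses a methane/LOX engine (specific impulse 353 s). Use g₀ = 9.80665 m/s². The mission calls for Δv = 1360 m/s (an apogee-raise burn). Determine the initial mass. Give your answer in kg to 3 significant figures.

initial mass ≈ 9270 kg

v_e = Isp · g₀ = 353 × 9.80665 = 3461.7 m/s.
Rocket equation: m₀/m_f = exp(Δv / v_e) = exp(1360 / 3461.7) = exp(0.3929) = 1.4812.
m₀ = m_f × 1.4812 = 6,260 × 1.4812 = 9,272.31 kg.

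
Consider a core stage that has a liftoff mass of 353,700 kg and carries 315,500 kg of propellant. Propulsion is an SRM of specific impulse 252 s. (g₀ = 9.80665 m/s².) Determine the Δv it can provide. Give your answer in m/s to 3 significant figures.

v_e = Isp · g₀ = 252 × 9.80665 = 2471.3 m/s.
m_f = m₀ − m_prop = 353,700 − 315,500 = 38,200 kg.
Δv = v_e · ln(m₀/m_f) = 2471.3 × ln(9.259) = 2471.3 × 2.2256 ≈ 5500.1 m/s.

Δv ≈ 5500 m/s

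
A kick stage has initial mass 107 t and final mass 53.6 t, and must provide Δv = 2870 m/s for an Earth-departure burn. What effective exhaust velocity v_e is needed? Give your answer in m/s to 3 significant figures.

v_e ≈ 4150 m/s

ln(m₀/m_f) = ln(107000/53600) = ln(1.996) = 0.6913.
v_e = Δv / ln(m₀/m_f) = 2870 / 0.6913 = 4151.7 m/s.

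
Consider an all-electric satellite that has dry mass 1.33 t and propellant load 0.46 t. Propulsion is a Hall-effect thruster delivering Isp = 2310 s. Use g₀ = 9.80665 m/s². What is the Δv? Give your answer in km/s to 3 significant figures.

Δv ≈ 6.73 km/s

v_e = Isp · g₀ = 2310 × 9.80665 = 22653.4 m/s.
m₀ = m_dry + m_prop = 1.33 + 0.46 = 1.79 t.
From the ideal rocket equation, Δv = v_e · ln(m₀/m_f) = 22653.4 × ln(1.346) = 22653.4 × 0.2970 ≈ 6728.9 m/s.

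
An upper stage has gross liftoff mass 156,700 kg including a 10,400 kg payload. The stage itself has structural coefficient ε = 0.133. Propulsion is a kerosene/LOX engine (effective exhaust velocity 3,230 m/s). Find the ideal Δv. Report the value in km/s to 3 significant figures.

Stage wet mass = m₀ − payload = 156,700 − 10,400 = 146,300 kg.
Stage dry mass = ε × stage wet mass = 0.133 × 146,300 = 19,457.9 kg.
Burnout mass m_f = stage dry + payload = 19,457.9 + 10,400 = 29,857.9 kg.
From the ideal rocket equation, Δv = v_e · ln(156,700/29,857.9) = 3230.0 × ln(5.248) = 3230.0 × 1.6579 ≈ 5355 m/s.

Δv ≈ 5.35 km/s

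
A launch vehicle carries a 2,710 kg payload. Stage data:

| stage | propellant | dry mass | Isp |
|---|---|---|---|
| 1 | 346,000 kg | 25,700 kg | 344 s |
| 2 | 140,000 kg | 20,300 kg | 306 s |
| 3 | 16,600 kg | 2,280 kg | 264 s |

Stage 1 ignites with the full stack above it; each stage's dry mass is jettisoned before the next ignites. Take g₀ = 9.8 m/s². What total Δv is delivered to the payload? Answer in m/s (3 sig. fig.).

Δv ≈ 11500 m/s

Ignition mass of stage 1 = 346,000+25,700 + 140,000+20,300 + 16,600+2,280 + 2,710 = 553,590 kg.
Stage 1: m₀ = 553,590 kg, m_f = 553,590 − 346,000 = 207,590 kg; Δv = 344×9.8×ln(2.667) = 3371.2×0.9809 ≈ 3307 m/s.
Stage 2: m₀ = 181,890 kg, m_f = 181,890 − 140,000 = 41,890 kg; Δv = 306×9.8×ln(4.342) = 2998.8×1.4684 ≈ 4403 m/s.
Stage 3: m₀ = 21,590 kg, m_f = 21,590 − 16,600 = 4,990 kg; Δv = 264×9.8×ln(4.327) = 2587.2×1.4648 ≈ 3790 m/s.
Total Δv = 3307 + 4403 + 3790 = 11500 m/s.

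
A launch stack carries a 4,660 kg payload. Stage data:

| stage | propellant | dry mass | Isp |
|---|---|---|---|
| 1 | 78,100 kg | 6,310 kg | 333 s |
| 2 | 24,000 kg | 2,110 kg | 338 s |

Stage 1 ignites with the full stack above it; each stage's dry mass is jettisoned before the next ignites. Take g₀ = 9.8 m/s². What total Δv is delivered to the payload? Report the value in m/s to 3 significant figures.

Ignition mass of stage 1 = 78,100+6,310 + 24,000+2,110 + 4,660 = 115,180 kg.
Stage 1: m₀ = 115,180 kg, m_f = 115,180 − 78,100 = 37,080 kg; Δv = 333×9.8×ln(3.106) = 3263.4×1.1334 ≈ 3699 m/s.
Stage 2: m₀ = 30,770 kg, m_f = 30,770 − 24,000 = 6,770 kg; Δv = 338×9.8×ln(4.545) = 3312.4×1.5140 ≈ 5015 m/s.
Total Δv = 3699 + 5015 = 8714 m/s.

Δv ≈ 8710 m/s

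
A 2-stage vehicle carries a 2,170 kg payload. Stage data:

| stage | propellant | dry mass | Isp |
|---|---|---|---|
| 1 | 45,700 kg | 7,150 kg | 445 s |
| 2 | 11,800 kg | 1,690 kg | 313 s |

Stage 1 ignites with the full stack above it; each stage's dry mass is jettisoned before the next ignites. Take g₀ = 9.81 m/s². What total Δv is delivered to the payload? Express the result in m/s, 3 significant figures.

Ignition mass of stage 1 = 45,700+7,150 + 11,800+1,690 + 2,170 = 68,510 kg.
Stage 1: m₀ = 68,510 kg, m_f = 68,510 − 45,700 = 22,810 kg; Δv = 445×9.81×ln(3.004) = 4365.4×1.0998 ≈ 4801 m/s.
Stage 2: m₀ = 15,660 kg, m_f = 15,660 − 11,800 = 3,860 kg; Δv = 313×9.81×ln(4.057) = 3070.5×1.4004 ≈ 4300 m/s.
Total Δv = 4801 + 4300 = 9101 m/s.

Δv ≈ 9100 m/s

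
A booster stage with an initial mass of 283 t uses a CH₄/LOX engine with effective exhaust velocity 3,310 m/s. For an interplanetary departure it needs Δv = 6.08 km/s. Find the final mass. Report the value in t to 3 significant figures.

final mass ≈ 45.1 t

From the ideal rocket equation, m₀/m_f = exp(Δv / v_e) = exp(6080 / 3310.0) = exp(1.8369) = 6.2768.
m_f = m₀ / 6.2768 = 283 / 6.2768 = 45.0867 t.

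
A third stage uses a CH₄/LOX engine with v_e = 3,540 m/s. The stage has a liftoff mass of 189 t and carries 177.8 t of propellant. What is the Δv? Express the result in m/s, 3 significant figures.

Δv ≈ 10000 m/s

m_f = m₀ − m_prop = 189 − 177.8 = 11.2 t.
By the Tsiolkovsky rocket equation, Δv = v_e · ln(m₀/m_f) = 3540.0 × ln(16.88) = 3540.0 × 2.8258 ≈ 10003.4 m/s.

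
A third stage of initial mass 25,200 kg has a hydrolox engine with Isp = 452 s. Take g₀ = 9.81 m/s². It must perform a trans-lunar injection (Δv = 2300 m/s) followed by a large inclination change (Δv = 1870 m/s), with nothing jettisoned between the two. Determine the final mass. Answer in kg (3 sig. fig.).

final mass ≈ 9840 kg

v_e = Isp · g₀ = 452 × 9.81 = 4434.1 m/s.
After the first burn: m = 25200 × exp(−2300/4434.1) = 25200 × 0.59529 = 15,001.3 kg.
After the second burn: m = 15,001.3 × exp(−1870/4434.1) = 15,001.3 × 0.65591 = 9,839.5 kg.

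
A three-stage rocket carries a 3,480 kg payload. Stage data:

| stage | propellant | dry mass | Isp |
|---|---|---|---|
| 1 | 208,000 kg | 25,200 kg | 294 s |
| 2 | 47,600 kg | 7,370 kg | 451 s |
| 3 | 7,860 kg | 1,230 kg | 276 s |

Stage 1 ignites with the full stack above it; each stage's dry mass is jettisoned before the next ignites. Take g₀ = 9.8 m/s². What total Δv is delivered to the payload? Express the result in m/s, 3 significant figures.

Ignition mass of stage 1 = 208,000+25,200 + 47,600+7,370 + 7,860+1,230 + 3,480 = 300,740 kg.
Stage 1: m₀ = 300,740 kg, m_f = 300,740 − 208,000 = 92,740 kg; Δv = 294×9.8×ln(3.243) = 2881.2×1.1764 ≈ 3390 m/s.
Stage 2: m₀ = 67,540 kg, m_f = 67,540 − 47,600 = 19,940 kg; Δv = 451×9.8×ln(3.387) = 4419.8×1.2200 ≈ 5392 m/s.
Stage 3: m₀ = 12,570 kg, m_f = 12,570 − 7,860 = 4,710 kg; Δv = 276×9.8×ln(2.669) = 2704.8×0.9816 ≈ 2655 m/s.
Total Δv = 3390 + 5392 + 2655 = 11437 m/s.

Δv ≈ 11400 m/s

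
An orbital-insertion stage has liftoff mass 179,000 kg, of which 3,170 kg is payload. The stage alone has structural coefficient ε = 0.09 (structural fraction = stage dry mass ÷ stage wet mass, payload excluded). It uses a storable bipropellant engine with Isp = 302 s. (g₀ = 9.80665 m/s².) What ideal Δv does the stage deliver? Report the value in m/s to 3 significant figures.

Δv ≈ 6640 m/s

Stage wet mass = m₀ − payload = 179,000 − 3,170 = 175,830 kg.
Stage dry mass = ε × stage wet mass = 0.09 × 175,830 = 15,824.7 kg.
Burnout mass m_f = stage dry + payload = 15,824.7 + 3,170 = 18,994.7 kg.
v_e = Isp · g₀ = 302 × 9.80665 = 2961.6 m/s.
Δv = v_e · ln(179,000/18,994.7) = 2961.6 × ln(9.424) = 2961.6 × 2.2432 ≈ 6644 m/s.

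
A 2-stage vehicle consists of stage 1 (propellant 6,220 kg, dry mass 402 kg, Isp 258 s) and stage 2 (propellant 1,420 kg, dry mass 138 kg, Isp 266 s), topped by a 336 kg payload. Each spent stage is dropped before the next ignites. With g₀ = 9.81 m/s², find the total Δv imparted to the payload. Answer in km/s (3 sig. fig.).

Δv ≈ 6.93 km/s

Ignition mass of stage 1 = 6,220+402 + 1,420+138 + 336 = 8,516 kg.
Stage 1: m₀ = 8,516 kg, m_f = 8,516 − 6,220 = 2,296 kg; Δv = 258×9.81×ln(3.709) = 2531.0×1.3108 ≈ 3318 m/s.
Stage 2: m₀ = 1,894 kg, m_f = 1,894 − 1,420 = 474 kg; Δv = 266×9.81×ln(3.996) = 2609.5×1.3852 ≈ 3615 m/s.
Total Δv = 3318 + 3615 = 6933 m/s.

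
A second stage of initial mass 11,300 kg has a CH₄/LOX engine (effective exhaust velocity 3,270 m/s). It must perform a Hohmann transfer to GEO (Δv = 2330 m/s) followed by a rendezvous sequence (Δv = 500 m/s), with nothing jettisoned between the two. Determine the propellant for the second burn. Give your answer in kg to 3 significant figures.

propellant for the second burn ≈ 786 kg

After the first burn: m = 11300 × exp(−2330/3270.0) = 11300 × 0.49040 = 5,541.52 kg.
After the second burn: m = 5,541.52 × exp(−500/3270.0) = 5,541.52 × 0.85821 = 4,755.79 kg.
Second-burn propellant = 5,541.52 − 4,755.79 = 785.73 kg.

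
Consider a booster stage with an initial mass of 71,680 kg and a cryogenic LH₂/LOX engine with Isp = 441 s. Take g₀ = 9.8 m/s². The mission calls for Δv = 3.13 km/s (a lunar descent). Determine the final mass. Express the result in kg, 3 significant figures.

v_e = Isp · g₀ = 441 × 9.8 = 4321.8 m/s.
By the Tsiolkovsky rocket equation, m₀/m_f = exp(Δv / v_e) = exp(3130 / 4321.8) = exp(0.7242) = 2.0632.
m_f = m₀ / 2.0632 = 71,680 / 2.0632 = 34,742.1 kg.

final mass ≈ 34700 kg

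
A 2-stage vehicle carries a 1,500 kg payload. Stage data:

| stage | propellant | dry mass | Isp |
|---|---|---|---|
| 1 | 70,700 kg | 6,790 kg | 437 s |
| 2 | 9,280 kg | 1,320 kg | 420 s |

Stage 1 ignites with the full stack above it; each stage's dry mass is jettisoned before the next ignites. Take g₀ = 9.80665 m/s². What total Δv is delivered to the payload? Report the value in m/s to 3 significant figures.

Δv ≈ 12700 m/s

Ignition mass of stage 1 = 70,700+6,790 + 9,280+1,320 + 1,500 = 89,590 kg.
Stage 1: m₀ = 89,590 kg, m_f = 89,590 − 70,700 = 18,890 kg; Δv = 437×9.80665×ln(4.743) = 4285.5×1.5566 ≈ 6671 m/s.
Stage 2: m₀ = 12,100 kg, m_f = 12,100 − 9,280 = 2,820 kg; Δv = 420×9.80665×ln(4.291) = 4118.8×1.4565 ≈ 5999 m/s.
Total Δv = 6671 + 5999 = 12670 m/s.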